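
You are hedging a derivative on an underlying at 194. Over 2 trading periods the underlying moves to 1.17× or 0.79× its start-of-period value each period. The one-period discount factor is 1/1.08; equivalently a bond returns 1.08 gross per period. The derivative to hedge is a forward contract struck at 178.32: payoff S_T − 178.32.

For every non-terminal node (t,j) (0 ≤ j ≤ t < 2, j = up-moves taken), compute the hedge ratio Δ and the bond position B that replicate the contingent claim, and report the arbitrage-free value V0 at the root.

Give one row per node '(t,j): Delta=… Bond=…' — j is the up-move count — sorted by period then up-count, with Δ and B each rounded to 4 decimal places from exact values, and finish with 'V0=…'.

(0,0): Delta=1.0000 Bond=-152.8807
(1,0): Delta=1.0000 Bond=-165.1111
(1,1): Delta=1.0000 Bond=-165.1111
V0=41.1193

Since d<R<u, set p* = (R−d)/(u−d) = 0.7632; price each node as the discounted p*-expectation of its children.
Terminal values V(2,·): V(2,0)=-57.2446, V(2,1)=0.9942, V(2,2)=87.2466
  t=1,j=0: stock 153.2600 → up 179.3142 (V=0.9942), down 121.0754 (V=-57.2446). Price -11.8511; hedge Δ=1.0000, bond B=-165.1111.
  t=1,j=1: stock 226.9800 → up 265.5666 (V=87.2466), down 179.3142 (V=0.9942). Price 61.8689; hedge Δ=1.0000, bond B=-165.1111.
  t=0,j=0: stock 194.0000 → up 226.9800 (V=61.8689), down 153.2600 (V=-11.8511). Price 41.1193; hedge Δ=1.0000, bond B=-152.8807.
Root portfolio cost Δ·194+B reproduces V0=41.1193.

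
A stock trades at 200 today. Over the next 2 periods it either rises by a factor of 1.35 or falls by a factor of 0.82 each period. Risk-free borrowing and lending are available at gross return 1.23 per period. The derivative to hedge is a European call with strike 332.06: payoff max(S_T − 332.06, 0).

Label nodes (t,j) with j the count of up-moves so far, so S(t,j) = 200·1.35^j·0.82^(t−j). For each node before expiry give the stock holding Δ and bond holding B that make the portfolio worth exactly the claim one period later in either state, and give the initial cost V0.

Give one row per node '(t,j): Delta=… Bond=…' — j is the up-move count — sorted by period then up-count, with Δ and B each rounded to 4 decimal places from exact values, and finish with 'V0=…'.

(0,0): Delta=0.1925 Bond=-25.6635
(1,0): Delta=0.0000 Bond=0.0000
(1,1): Delta=0.2267 Bond=-40.8050
V0=12.8318

The replicating-portfolio and risk-neutral prices coincide; use p* = (1.23−0.82)/(1.35−0.82) = 0.7736 for the latter.
Terminal payoffs: V(2,0)=0.0000, V(2,1)=0.0000, V(2,2)=32.4400
  t=1,j=0: stock 164.0000 → up 221.4000 (V=0.0000), down 134.4800 (V=0.0000). Price 0.0000; hedge Δ=0.0000, bond B=0.0000.
  t=1,j=1: stock 270.0000 → up 364.5000 (V=32.4400), down 221.4000 (V=0.0000). Price 20.4025; hedge Δ=0.2267, bond B=-40.8050.
  t=0,j=0: stock 200.0000 → up 270.0000 (V=20.4025), down 164.0000 (V=0.0000). Price 12.8318; hedge Δ=0.1925, bond B=-25.6635.
Self-financing check: at every node Δ·S+B equals the discounted successor values.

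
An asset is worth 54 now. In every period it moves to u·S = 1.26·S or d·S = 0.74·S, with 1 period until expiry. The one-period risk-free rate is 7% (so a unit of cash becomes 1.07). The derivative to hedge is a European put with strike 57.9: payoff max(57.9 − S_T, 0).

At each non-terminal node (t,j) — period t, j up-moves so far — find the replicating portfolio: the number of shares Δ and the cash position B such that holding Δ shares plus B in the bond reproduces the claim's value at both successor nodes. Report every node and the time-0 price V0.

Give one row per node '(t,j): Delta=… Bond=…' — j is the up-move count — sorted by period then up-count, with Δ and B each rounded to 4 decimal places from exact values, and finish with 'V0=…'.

(0,0): Delta=-0.6389 Bond=40.6262
V0=6.1262

Under the risk-neutral measure, an up-move has probability p* = (R−d)/(u−d) = 0.6346 and values discount at R = 1.07.
Terminal values V(1,·): V(1,0)=17.9400, V(1,1)=0.0000
Node (0,0) S=54.0000: V=(p*·0.0000+(1−p*)·17.9400)/1.07=6.1262; Δ=(0.0000−17.9400)/(68.0400−39.9600)=-0.6389; B=V−Δ·S=40.6262
Each (Δ,B) replicates both successor values, so the strategy is self-financing and V0 is arbitrage-free.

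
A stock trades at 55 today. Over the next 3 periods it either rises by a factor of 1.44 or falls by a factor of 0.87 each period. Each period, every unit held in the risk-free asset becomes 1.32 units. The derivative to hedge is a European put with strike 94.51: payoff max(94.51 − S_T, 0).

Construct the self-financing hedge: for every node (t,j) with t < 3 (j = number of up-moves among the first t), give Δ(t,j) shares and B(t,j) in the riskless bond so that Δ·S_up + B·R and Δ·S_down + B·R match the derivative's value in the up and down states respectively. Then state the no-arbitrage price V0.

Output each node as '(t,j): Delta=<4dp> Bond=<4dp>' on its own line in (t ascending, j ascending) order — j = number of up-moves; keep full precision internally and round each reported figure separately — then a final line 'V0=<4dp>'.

(0,0): Delta=-0.2296 Bond=14.4412
(1,0): Delta=-0.8967 Bond=50.9828
(1,1): Delta=-0.1221 Bond=10.5503
(2,0): Delta=-1.0000 Bond=71.5985
(2,1): Delta=-0.8800 Bond=66.1503
(2,2): Delta=0.0000 Bond=0.0000
V0=1.8140

No-arbitrage ⇒ martingale measure with p* = (R−d)/(u−d) = 0.7895.
Terminal payoffs: V(3,0)=58.2923, V(3,1)=34.5635, V(3,2)=0.0000, V(3,3)=0.0000
(2,0): S=41.6295. Δ = (V_up−V_dn)/(S_up−S_dn) = (34.5635−58.2923)/(59.9465−36.2177) = -1.0000. V = [p*·34.5635 + (1−p*)·58.2923]/1.32 = 29.9690. B = V − Δ·S = 71.5985.
(2,1): S=68.9040. Δ = (V_up−V_dn)/(S_up−S_dn) = (0.0000−34.5635)/(99.2218−59.9465) = -0.8800. V = [p*·0.0000 + (1−p*)·34.5635]/1.32 = 5.5125. B = V − Δ·S = 66.1503.
(2,2): S=114.0480. Δ = (V_up−V_dn)/(S_up−S_dn) = (0.0000−0.0000)/(164.2291−99.2218) = 0.0000. V = [p*·0.0000 + (1−p*)·0.0000]/1.32 = 0.0000. B = V − Δ·S = 0.0000.
(1,0): S=47.8500. Δ = (V_up−V_dn)/(S_up−S_dn) = (5.5125−29.9690)/(68.9040−41.6295) = -0.8967. V = [p*·5.5125 + (1−p*)·29.9690]/1.32 = 8.0767. B = V − Δ·S = 50.9828.
(1,1): S=79.2000. Δ = (V_up−V_dn)/(S_up−S_dn) = (0.0000−5.5125)/(114.0480−68.9040) = -0.1221. V = [p*·0.0000 + (1−p*)·5.5125]/1.32 = 0.8792. B = V − Δ·S = 10.5503.
(0,0): S=55.0000. Δ = (V_up−V_dn)/(S_up−S_dn) = (0.8792−8.0767)/(79.2000−47.8500) = -0.2296. V = [p*·0.8792 + (1−p*)·8.0767]/1.32 = 1.8140. B = V − Δ·S = 14.4412.
Self-financing check: at every node Δ·S+B equals the discounted successor values.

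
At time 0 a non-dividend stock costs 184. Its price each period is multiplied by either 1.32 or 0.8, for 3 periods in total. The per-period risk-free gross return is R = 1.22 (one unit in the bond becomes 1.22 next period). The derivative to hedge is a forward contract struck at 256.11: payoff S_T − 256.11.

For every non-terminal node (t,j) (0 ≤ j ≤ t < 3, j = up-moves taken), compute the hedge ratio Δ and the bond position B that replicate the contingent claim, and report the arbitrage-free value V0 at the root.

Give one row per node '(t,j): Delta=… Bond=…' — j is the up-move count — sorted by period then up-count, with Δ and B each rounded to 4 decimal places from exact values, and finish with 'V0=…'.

Risk-neutral probability p* = (R−d)/(u−d) = (1.22−0.8)/(1.32−0.8) = 0.8077.
At expiry t=3: V(3,0)=-161.9020, V(3,1)=-100.6668, V(3,2)=0.3713, V(3,3)=167.0841
  t=2,j=0: stock 117.7600 → up 155.4432 (V=-100.6668), down 94.2080 (V=-161.9020). Price -92.1662; hedge Δ=1.0000, bond B=-209.9262.
  t=2,j=1: stock 194.3040 → up 256.4813 (V=0.3713), down 155.4432 (V=-100.6668). Price -15.6222; hedge Δ=1.0000, bond B=-209.9262.
  t=2,j=2: stock 320.6016 → up 423.1941 (V=167.0841), down 256.4813 (V=0.3713). Price 110.6754; hedge Δ=1.0000, bond B=-209.9262.
  t=1,j=0: stock 147.2000 → up 194.3040 (V=-15.6222), down 117.7600 (V=-92.1662). Price -24.8707; hedge Δ=1.0000, bond B=-172.0707.
  t=1,j=1: stock 242.8800 → up 320.6016 (V=110.6754), down 194.3040 (V=-15.6222). Price 70.8093; hedge Δ=1.0000, bond B=-172.0707.
  t=0,j=0: stock 184.0000 → up 242.8800 (V=70.8093), down 147.2000 (V=-24.8707). Price 42.9585; hedge Δ=1.0000, bond B=-141.0415.
Each (Δ,B) replicates both successor values, so the strategy is self-financing and V0 is arbitrage-free.

(0,0): Delta=1.0000 Bond=-141.0415
(1,0): Delta=1.0000 Bond=-172.0707
(1,1): Delta=1.0000 Bond=-172.0707
(2,0): Delta=1.0000 Bond=-209.9262
(2,1): Delta=1.0000 Bond=-209.9262
(2,2): Delta=1.0000 Bond=-209.9262
V0=42.9585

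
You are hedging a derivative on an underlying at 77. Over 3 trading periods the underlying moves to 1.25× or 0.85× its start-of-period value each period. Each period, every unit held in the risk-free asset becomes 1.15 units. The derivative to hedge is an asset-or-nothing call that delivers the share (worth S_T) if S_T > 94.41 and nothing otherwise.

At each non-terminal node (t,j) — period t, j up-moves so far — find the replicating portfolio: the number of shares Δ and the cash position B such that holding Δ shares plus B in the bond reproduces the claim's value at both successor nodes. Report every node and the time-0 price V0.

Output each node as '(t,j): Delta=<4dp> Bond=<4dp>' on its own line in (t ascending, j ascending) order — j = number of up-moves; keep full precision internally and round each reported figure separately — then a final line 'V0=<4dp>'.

Since d<R<u, set p* = (R−d)/(u−d) = 0.7500; price each node as the discounted p*-expectation of its children.
At expiry t=3: V(3,0)=0.0000, V(3,1)=0.0000, V(3,2)=102.2656, V(3,3)=150.3906
Node (2,0) S=55.6325: V=(p*·0.0000+(1−p*)·0.0000)/1.15=0.0000; Δ=(0.0000−0.0000)/(69.5406−47.2876)=0.0000; B=V−Δ·S=0.0000
Node (2,1) S=81.8125: V=(p*·102.2656+(1−p*)·0.0000)/1.15=66.6950; Δ=(102.2656−0.0000)/(102.2656−69.5406)=3.1250; B=V−Δ·S=-188.9691
Node (2,2) S=120.3125: V=(p*·150.3906+(1−p*)·102.2656)/1.15=120.3125; Δ=(150.3906−102.2656)/(150.3906−102.2656)=1.0000; B=V−Δ·S=0.0000
Node (1,0) S=65.4500: V=(p*·66.6950+(1−p*)·0.0000)/1.15=43.4967; Δ=(66.6950−0.0000)/(81.8125−55.6325)=2.5476; B=V−Δ·S=-123.2407
Node (1,1) S=96.2500: V=(p*·120.3125+(1−p*)·66.6950)/1.15=92.9636; Δ=(120.3125−66.6950)/(120.3125−81.8125)=1.3927; B=V−Δ·S=-41.0802
Node (0,0) S=77.0000: V=(p*·92.9636+(1−p*)·43.4967)/1.15=70.0842; Δ=(92.9636−43.4967)/(96.2500−65.4500)=1.6061; B=V−Δ·S=-53.5829
Self-financing check: at every node Δ·S+B equals the discounted successor values.

(0,0): Delta=1.6061 Bond=-53.5829
(1,0): Delta=2.5476 Bond=-123.2407
(1,1): Delta=1.3927 Bond=-41.0802
(2,0): Delta=0.0000 Bond=0.0000
(2,1): Delta=3.1250 Bond=-188.9691
(2,2): Delta=1.0000 Bond=0.0000
V0=70.0842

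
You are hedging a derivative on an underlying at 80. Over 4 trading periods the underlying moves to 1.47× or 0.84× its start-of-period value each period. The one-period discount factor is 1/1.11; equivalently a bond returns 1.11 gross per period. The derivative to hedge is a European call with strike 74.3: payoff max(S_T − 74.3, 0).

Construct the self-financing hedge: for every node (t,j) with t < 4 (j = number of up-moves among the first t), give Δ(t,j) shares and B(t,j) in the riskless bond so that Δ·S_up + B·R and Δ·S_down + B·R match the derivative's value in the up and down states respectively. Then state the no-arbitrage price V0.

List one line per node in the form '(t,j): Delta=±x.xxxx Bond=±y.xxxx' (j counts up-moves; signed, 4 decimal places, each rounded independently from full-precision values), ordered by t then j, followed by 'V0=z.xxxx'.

Since d<R<u, set p* = (R−d)/(u−d) = 0.4286; price each node as the discounted p*-expectation of its children.
Payoff layer (t=4): V(4,0)=0.0000, V(4,1)=0.0000, V(4,2)=47.6785, V(4,3)=139.1623, V(4,4)=299.2591
(3,0): S=47.4163. Δ = (V_up−V_dn)/(S_up−S_dn) = (0.0000−0.0000)/(69.7020−39.8297) = 0.0000. V = [p*·0.0000 + (1−p*)·0.0000]/1.11 = 0.0000. B = V − Δ·S = 0.0000.
(3,1): S=82.9786. Δ = (V_up−V_dn)/(S_up−S_dn) = (47.6785−0.0000)/(121.9785−69.7020) = 0.9120. V = [p*·47.6785 + (1−p*)·0.0000]/1.11 = 18.4087. B = V − Δ·S = -57.2715.
(3,2): S=145.2125. Δ = (V_up−V_dn)/(S_up−S_dn) = (139.1623−47.6785)/(213.4623−121.9785) = 1.0000. V = [p*·139.1623 + (1−p*)·47.6785]/1.11 = 78.2755. B = V − Δ·S = -66.9369.
(3,3): S=254.1218. Δ = (V_up−V_dn)/(S_up−S_dn) = (299.2591−139.1623)/(373.5591−213.4623) = 1.0000. V = [p*·299.2591 + (1−p*)·139.1623]/1.11 = 187.1849. B = V − Δ·S = -66.9369.
(2,0): S=56.4480. Δ = (V_up−V_dn)/(S_up−S_dn) = (18.4087−0.0000)/(82.9786−47.4163) = 0.5176. V = [p*·18.4087 + (1−p*)·0.0000]/1.11 = 7.1076. B = V − Δ·S = -22.1125.
(2,1): S=98.7840. Δ = (V_up−V_dn)/(S_up−S_dn) = (78.2755−18.4087)/(145.2125−82.9786) = 0.9620. V = [p*·78.2755 + (1−p*)·18.4087]/1.11 = 39.6990. B = V − Δ·S = -55.3277.
(2,2): S=172.8720. Δ = (V_up−V_dn)/(S_up−S_dn) = (187.1849−78.2755)/(254.1218−145.2125) = 1.0000. V = [p*·187.1849 + (1−p*)·78.2755]/1.11 = 112.5685. B = V − Δ·S = -60.3035.
(1,0): S=67.2000. Δ = (V_up−V_dn)/(S_up−S_dn) = (39.6990−7.1076)/(98.7840−56.4480) = 0.7698. V = [p*·39.6990 + (1−p*)·7.1076]/1.11 = 18.9868. B = V − Δ·S = -32.7456.
(1,1): S=117.6000. Δ = (V_up−V_dn)/(S_up−S_dn) = (112.5685−39.6990)/(172.8720−98.7840) = 0.9836. V = [p*·112.5685 + (1−p*)·39.6990]/1.11 = 63.8998. B = V − Δ·S = -51.7660.
(0,0): S=80.0000. Δ = (V_up−V_dn)/(S_up−S_dn) = (63.8998−18.9868)/(117.6000−67.2000) = 0.8911. V = [p*·63.8998 + (1−p*)·18.9868]/1.11 = 34.4462. B = V − Δ·S = -36.8443.
Each (Δ,B) replicates both successor values, so the strategy is self-financing and V0 is arbitrage-free.

(0,0): Delta=0.8911 Bond=-36.8443
(1,0): Delta=0.7698 Bond=-32.7456
(1,1): Delta=0.9836 Bond=-51.7660
(2,0): Delta=0.5176 Bond=-22.1125
(2,1): Delta=0.9620 Bond=-55.3277
(2,2): Delta=1.0000 Bond=-60.3035
(3,0): Delta=0.0000 Bond=0.0000
(3,1): Delta=0.9120 Bond=-57.2715
(3,2): Delta=1.0000 Bond=-66.9369
(3,3): Delta=1.0000 Bond=-66.9369
V0=34.4462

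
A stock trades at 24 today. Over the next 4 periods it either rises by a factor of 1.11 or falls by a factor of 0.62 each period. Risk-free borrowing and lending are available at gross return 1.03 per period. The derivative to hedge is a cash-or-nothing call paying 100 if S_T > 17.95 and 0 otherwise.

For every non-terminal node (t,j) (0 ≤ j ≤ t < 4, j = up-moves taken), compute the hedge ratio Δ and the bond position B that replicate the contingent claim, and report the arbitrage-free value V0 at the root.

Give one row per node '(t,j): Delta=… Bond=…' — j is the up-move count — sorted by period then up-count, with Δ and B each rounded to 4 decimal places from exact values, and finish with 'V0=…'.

The replicating-portfolio and risk-neutral prices coincide; use p* = (1.03−0.62)/(1.11−0.62) = 0.8367 for the latter.
At expiry t=4: V(4,0)=0.0000, V(4,1)=0.0000, V(4,2)=0.0000, V(4,3)=100.0000, V(4,4)=100.0000
  t=3,j=0: stock 5.7199 → up 6.3491 (V=0.0000), down 3.5463 (V=0.0000). Price 0.0000; hedge Δ=0.0000, bond B=0.0000.
  t=3,j=1: stock 10.2404 → up 11.3669 (V=0.0000), down 6.3491 (V=0.0000). Price 0.0000; hedge Δ=0.0000, bond B=0.0000.
  t=3,j=2: stock 18.3336 → up 20.3503 (V=100.0000), down 11.3669 (V=0.0000). Price 81.2364; hedge Δ=11.1315, bond B=-122.8453.
  t=3,j=3: stock 32.8231 → up 36.4337 (V=100.0000), down 20.3503 (V=100.0000). Price 97.0874; hedge Δ=0.0000, bond B=97.0874.
  t=2,j=0: stock 9.2256 → up 10.2404 (V=0.0000), down 5.7199 (V=0.0000). Price 0.0000; hedge Δ=0.0000, bond B=0.0000.
  t=2,j=1: stock 16.5168 → up 18.3336 (V=81.2364), down 10.2404 (V=0.0000). Price 65.9935; hedge Δ=10.0376, bond B=-99.7950.
  t=2,j=2: stock 29.5704 → up 32.8231 (V=97.0874), down 18.3336 (V=81.2364). Price 91.7470; hedge Δ=1.0940, bond B=59.3981.
  t=1,j=0: stock 14.8800 → up 16.5168 (V=65.9935), down 9.2256 (V=0.0000). Price 53.6107; hedge Δ=9.0511, bond B=-81.0699.
  t=1,j=1: stock 26.6400 → up 29.5704 (V=91.7470), down 16.5168 (V=65.9935). Price 84.9926; hedge Δ=1.9729, bond B=32.4343.
  t=0,j=0: stock 24.0000 → up 26.6400 (V=84.9926), down 14.8800 (V=53.6107). Price 77.5428; hedge Δ=2.6685, bond B=13.4981.
The time-0 hedge costs 77.5428, which is the no-arbitrage price.

(0,0): Delta=2.6685 Bond=13.4981
(1,0): Delta=9.0511 Bond=-81.0699
(1,1): Delta=1.9729 Bond=32.4343
(2,0): Delta=0.0000 Bond=0.0000
(2,1): Delta=10.0376 Bond=-99.7950
(2,2): Delta=1.0940 Bond=59.3981
(3,0): Delta=0.0000 Bond=0.0000
(3,1): Delta=0.0000 Bond=0.0000
(3,2): Delta=11.1315 Bond=-122.8453
(3,3): Delta=0.0000 Bond=97.0874
V0=77.5428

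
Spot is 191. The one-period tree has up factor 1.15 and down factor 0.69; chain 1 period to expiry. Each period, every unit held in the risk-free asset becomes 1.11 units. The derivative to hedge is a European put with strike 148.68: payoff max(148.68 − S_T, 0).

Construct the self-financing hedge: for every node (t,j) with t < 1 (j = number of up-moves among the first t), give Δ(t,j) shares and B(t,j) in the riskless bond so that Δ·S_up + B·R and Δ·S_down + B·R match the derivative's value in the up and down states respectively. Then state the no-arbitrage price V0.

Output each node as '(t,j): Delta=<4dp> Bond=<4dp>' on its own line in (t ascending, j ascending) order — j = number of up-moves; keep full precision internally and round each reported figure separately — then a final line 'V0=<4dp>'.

Under the risk-neutral measure, an up-move has probability p* = (R−d)/(u−d) = 0.9130 and values discount at R = 1.11.
At expiry t=1: V(1,0)=16.8900, V(1,1)=0.0000
(0,0): S=191.0000. Δ = (V_up−V_dn)/(S_up−S_dn) = (0.0000−16.8900)/(219.6500−131.7900) = -0.1922. V = [p*·0.0000 + (1−p*)·16.8900]/1.11 = 1.3231. B = V − Δ·S = 38.0405.
Self-financing check: at every node Δ·S+B equals the discounted successor values.

(0,0): Delta=-0.1922 Bond=38.0405
V0=1.3231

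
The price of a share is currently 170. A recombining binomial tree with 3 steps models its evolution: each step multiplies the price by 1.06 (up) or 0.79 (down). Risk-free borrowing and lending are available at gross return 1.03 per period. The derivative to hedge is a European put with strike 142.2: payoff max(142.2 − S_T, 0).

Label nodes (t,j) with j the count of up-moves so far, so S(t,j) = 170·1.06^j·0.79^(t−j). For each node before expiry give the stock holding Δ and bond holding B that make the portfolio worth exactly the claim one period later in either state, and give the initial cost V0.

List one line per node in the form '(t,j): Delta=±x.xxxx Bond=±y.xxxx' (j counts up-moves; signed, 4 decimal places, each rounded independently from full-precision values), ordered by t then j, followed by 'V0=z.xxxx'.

(0,0): Delta=-0.1279 Bond=22.7106
(1,0): Delta=-0.7930 Bond=112.7101
(1,1): Delta=-0.0659 Bond=12.2271
(2,0): Delta=-1.0000 Bond=138.0583
(2,1): Delta=-0.7737 Bond=113.3456
(2,2): Delta=0.0000 Bond=0.0000
V0=0.9692

Since d<R<u, set p* = (R−d)/(u−d) = 0.8889; price each node as the discounted p*-expectation of its children.
Payoff layer (t=3): V(3,0)=58.3834, V(3,1)=29.7372, V(3,2)=0.0000, V(3,3)=0.0000
(2,0): S=106.0970. Δ = (V_up−V_dn)/(S_up−S_dn) = (29.7372−58.3834)/(112.4628−83.8166) = -1.0000. V = [p*·29.7372 + (1−p*)·58.3834]/1.03 = 31.9613. B = V − Δ·S = 138.0583.
(2,1): S=142.3580. Δ = (V_up−V_dn)/(S_up−S_dn) = (0.0000−29.7372)/(150.8995−112.4628) = -0.7737. V = [p*·0.0000 + (1−p*)·29.7372]/1.03 = 3.2079. B = V − Δ·S = 113.3456.
(2,2): S=191.0120. Δ = (V_up−V_dn)/(S_up−S_dn) = (0.0000−0.0000)/(202.4727−150.8995) = 0.0000. V = [p*·0.0000 + (1−p*)·0.0000]/1.03 = 0.0000. B = V − Δ·S = 0.0000.
(1,0): S=134.3000. Δ = (V_up−V_dn)/(S_up−S_dn) = (3.2079−31.9613)/(142.3580−106.0970) = -0.7930. V = [p*·3.2079 + (1−p*)·31.9613]/1.03 = 6.2162. B = V − Δ·S = 112.7101.
(1,1): S=180.2000. Δ = (V_up−V_dn)/(S_up−S_dn) = (0.0000−3.2079)/(191.0120−142.3580) = -0.0659. V = [p*·0.0000 + (1−p*)·3.2079]/1.03 = 0.3461. B = V − Δ·S = 12.2271.
(0,0): S=170.0000. Δ = (V_up−V_dn)/(S_up−S_dn) = (0.3461−6.2162)/(180.2000−134.3000) = -0.1279. V = [p*·0.3461 + (1−p*)·6.2162]/1.03 = 0.9692. B = V − Δ·S = 22.7106.
Root portfolio cost Δ·170+B reproduces V0=0.9692.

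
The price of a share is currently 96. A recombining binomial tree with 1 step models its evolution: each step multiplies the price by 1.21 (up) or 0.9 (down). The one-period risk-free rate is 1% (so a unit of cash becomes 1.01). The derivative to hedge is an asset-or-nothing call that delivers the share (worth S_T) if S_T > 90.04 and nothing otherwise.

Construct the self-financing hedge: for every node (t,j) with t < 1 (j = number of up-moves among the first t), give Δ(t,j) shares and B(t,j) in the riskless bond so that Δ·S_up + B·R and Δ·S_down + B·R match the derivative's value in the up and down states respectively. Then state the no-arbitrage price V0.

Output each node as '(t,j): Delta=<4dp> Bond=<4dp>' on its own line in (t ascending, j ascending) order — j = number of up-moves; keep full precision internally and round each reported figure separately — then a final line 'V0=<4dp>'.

(0,0): Delta=3.9032 Bond=-333.8997
V0=40.8100

Risk-neutral probability p* = (R−d)/(u−d) = (1.01−0.9)/(1.21−0.9) = 0.3548.
Terminal values V(1,·): V(1,0)=0.0000, V(1,1)=116.1600
  t=0,j=0: stock 96.0000 → up 116.1600 (V=116.1600), down 86.4000 (V=0.0000). Price 40.8100; hedge Δ=3.9032, bond B=-333.8997.
Each (Δ,B) replicates both successor values, so the strategy is self-financing and V0 is arbitrage-free.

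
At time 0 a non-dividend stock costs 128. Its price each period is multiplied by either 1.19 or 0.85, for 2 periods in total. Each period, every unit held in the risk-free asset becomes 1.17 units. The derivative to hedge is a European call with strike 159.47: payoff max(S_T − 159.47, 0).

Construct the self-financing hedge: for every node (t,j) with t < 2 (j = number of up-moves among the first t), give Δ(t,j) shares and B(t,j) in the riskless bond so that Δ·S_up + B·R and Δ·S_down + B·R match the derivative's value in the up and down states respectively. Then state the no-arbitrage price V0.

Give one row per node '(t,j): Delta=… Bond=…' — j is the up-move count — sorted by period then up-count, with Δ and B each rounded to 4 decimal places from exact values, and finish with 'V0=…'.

(0,0): Delta=0.4028 Bond=-37.4552
(1,0): Delta=0.0000 Bond=0.0000
(1,1): Delta=0.4208 Bond=-46.5615
V0=14.1008

Since d<R<u, set p* = (R−d)/(u−d) = 0.9412; price each node as the discounted p*-expectation of its children.
Payoff layer (t=2): V(2,0)=0.0000, V(2,1)=0.0000, V(2,2)=21.7908
  t=1,j=0: stock 108.8000 → up 129.4720 (V=0.0000), down 92.4800 (V=0.0000). Price 0.0000; hedge Δ=0.0000, bond B=0.0000.
  t=1,j=1: stock 152.3200 → up 181.2608 (V=21.7908), down 129.4720 (V=0.0000). Price 17.5290; hedge Δ=0.4208, bond B=-46.5615.
  t=0,j=0: stock 128.0000 → up 152.3200 (V=17.5290), down 108.8000 (V=0.0000). Price 14.1008; hedge Δ=0.4028, bond B=-37.4552.
Self-financing check: at every node Δ·S+B equals the discounted successor values.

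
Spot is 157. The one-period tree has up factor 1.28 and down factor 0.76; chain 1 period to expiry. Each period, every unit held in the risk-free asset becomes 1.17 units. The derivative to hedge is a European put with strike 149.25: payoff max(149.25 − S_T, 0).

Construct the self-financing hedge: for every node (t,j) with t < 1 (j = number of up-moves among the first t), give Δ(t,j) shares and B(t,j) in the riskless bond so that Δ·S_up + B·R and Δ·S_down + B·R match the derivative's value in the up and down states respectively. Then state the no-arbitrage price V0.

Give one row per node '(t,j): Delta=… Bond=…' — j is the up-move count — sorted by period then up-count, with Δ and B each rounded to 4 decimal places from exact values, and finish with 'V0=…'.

(0,0): Delta=-0.3666 Bond=62.9691
V0=5.4114

No-arbitrage ⇒ martingale measure with p* = (R−d)/(u−d) = 0.7885.
Terminal payoffs: V(1,0)=29.9300, V(1,1)=0.0000
Node (0,0) S=157.0000: V=(p*·0.0000+(1−p*)·29.9300)/1.17=5.4114; Δ=(0.0000−29.9300)/(200.9600−119.3200)=-0.3666; B=V−Δ·S=62.9691
Self-financing check: at every node Δ·S+B equals the discounted successor values.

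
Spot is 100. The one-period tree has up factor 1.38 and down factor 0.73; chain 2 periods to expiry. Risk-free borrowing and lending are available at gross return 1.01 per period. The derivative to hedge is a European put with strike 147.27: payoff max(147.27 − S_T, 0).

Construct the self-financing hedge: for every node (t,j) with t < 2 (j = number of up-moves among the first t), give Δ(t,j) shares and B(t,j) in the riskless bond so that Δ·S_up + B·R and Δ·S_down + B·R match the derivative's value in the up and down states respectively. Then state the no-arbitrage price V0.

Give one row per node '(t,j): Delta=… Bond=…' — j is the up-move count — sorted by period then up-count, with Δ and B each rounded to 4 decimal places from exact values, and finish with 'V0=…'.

(0,0): Delta=-0.7167 Bond=123.8946
(1,0): Delta=-1.0000 Bond=145.8119
(1,1): Delta=-0.5187 Bond=97.8087
V0=52.2211

Since d<R<u, set p* = (R−d)/(u−d) = 0.4308; price each node as the discounted p*-expectation of its children.
At expiry t=2: V(2,0)=93.9800, V(2,1)=46.5300, V(2,2)=0.0000
Node (1,0) S=73.0000: V=(p*·46.5300+(1−p*)·93.9800)/1.01=72.8119; Δ=(46.5300−93.9800)/(100.7400−53.2900)=-1.0000; B=V−Δ·S=145.8119
Node (1,1) S=138.0000: V=(p*·0.0000+(1−p*)·46.5300)/1.01=26.2241; Δ=(0.0000−46.5300)/(190.4400−100.7400)=-0.5187; B=V−Δ·S=97.8087
Node (0,0) S=100.0000: V=(p*·26.2241+(1−p*)·72.8119)/1.01=52.2211; Δ=(26.2241−72.8119)/(138.0000−73.0000)=-0.7167; B=V−Δ·S=123.8946
Self-financing check: at every node Δ·S+B equals the discounted successor values.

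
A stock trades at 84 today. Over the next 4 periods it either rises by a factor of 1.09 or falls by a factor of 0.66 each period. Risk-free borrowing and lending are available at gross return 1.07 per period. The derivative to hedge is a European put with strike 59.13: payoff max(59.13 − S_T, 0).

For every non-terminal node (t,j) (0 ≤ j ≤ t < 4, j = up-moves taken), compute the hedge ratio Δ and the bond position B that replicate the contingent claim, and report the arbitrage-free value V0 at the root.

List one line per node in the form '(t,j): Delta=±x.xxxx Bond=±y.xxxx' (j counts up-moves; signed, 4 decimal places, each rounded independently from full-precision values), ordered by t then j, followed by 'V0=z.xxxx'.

(0,0): Delta=-0.0473 Bond=4.1247
(1,0): Delta=-0.5781 Bond=33.8396
(1,1): Delta=-0.0316 Bond=2.9780
(2,0): Delta=-1.0000 Bond=51.6464
(2,1): Delta=-0.5656 Bond=35.4553
(2,2): Delta=-0.0159 Bond=1.6123
(3,0): Delta=-1.0000 Bond=55.2617
(3,1): Delta=-1.0000 Bond=55.2617
(3,2): Delta=-0.5528 Bond=37.0921
(3,3): Delta=0.0000 Bond=0.0000
V0=0.1507

Under the risk-neutral measure, an up-move has probability p* = (R−d)/(u−d) = 0.9535 and values discount at R = 1.07.
Terminal values V(4,·): V(4,0)=43.1912, V(4,1)=32.8069, V(4,2)=15.6569, V(4,3)=0.0000, V(4,4)=0.0000
Node (3,0) S=24.1497: V=(p*·32.8069+(1−p*)·43.1912)/1.07=31.1120; Δ=(32.8069−43.1912)/(26.3231−15.9388)=-1.0000; B=V−Δ·S=55.2617
Node (3,1) S=39.8835: V=(p*·15.6569+(1−p*)·32.8069)/1.07=15.3781; Δ=(15.6569−32.8069)/(43.4731−26.3231)=-1.0000; B=V−Δ·S=55.2617
Node (3,2) S=65.8683: V=(p*·0.0000+(1−p*)·15.6569)/1.07=0.6806; Δ=(0.0000−15.6569)/(71.7964−43.4731)=-0.5528; B=V−Δ·S=37.0921
Node (3,3) S=108.7824: V=(p*·0.0000+(1−p*)·0.0000)/1.07=0.0000; Δ=(0.0000−0.0000)/(118.5729−71.7964)=0.0000; B=V−Δ·S=0.0000
Node (2,0) S=36.5904: V=(p*·15.3781+(1−p*)·31.1120)/1.07=15.0560; Δ=(15.3781−31.1120)/(39.8835−24.1497)=-1.0000; B=V−Δ·S=51.6464
Node (2,1) S=60.4296: V=(p*·0.6806+(1−p*)·15.3781)/1.07=1.2749; Δ=(0.6806−15.3781)/(65.8683−39.8835)=-0.5656; B=V−Δ·S=35.4553
Node (2,2) S=99.8004: V=(p*·0.0000+(1−p*)·0.6806)/1.07=0.0296; Δ=(0.0000−0.6806)/(108.7824−65.8683)=-0.0159; B=V−Δ·S=1.6123
Node (1,0) S=55.4400: V=(p*·1.2749+(1−p*)·15.0560)/1.07=1.7906; Δ=(1.2749−15.0560)/(60.4296−36.5904)=-0.5781; B=V−Δ·S=33.8396
Node (1,1) S=91.5600: V=(p*·0.0296+(1−p*)·1.2749)/1.07=0.0818; Δ=(0.0296−1.2749)/(99.8004−60.4296)=-0.0316; B=V−Δ·S=2.9780
Node (0,0) S=84.0000: V=(p*·0.0818+(1−p*)·1.7906)/1.07=0.1507; Δ=(0.0818−1.7906)/(91.5600−55.4400)=-0.0473; B=V−Δ·S=4.1247
Self-financing check: at every node Δ·S+B equals the discounted successor values.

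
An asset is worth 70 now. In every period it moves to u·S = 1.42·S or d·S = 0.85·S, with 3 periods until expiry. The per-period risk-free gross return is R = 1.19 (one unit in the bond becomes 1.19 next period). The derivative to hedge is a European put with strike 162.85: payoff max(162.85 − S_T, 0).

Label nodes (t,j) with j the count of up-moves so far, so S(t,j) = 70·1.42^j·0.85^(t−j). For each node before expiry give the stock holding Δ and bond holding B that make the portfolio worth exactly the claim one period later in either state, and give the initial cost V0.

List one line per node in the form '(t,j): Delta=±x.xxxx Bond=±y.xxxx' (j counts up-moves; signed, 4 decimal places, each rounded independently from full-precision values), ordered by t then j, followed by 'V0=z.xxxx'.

No-arbitrage ⇒ martingale measure with p* = (R−d)/(u−d) = 0.5965.
Terminal payoffs: V(3,0)=119.8612, V(3,1)=91.0335, V(3,2)=42.8742, V(3,3)=0.0000
Node (2,0) S=50.5750: V=(p*·91.0335+(1−p*)·119.8612)/1.19=86.2737; Δ=(91.0335−119.8612)/(71.8165−42.9887)=-1.0000; B=V−Δ·S=136.8487
Node (2,1) S=84.4900: V=(p*·42.8742+(1−p*)·91.0335)/1.19=52.3587; Δ=(42.8742−91.0335)/(119.9758−71.8165)=-1.0000; B=V−Δ·S=136.8487
Node (2,2) S=141.1480: V=(p*·0.0000+(1−p*)·42.8742)/1.19=14.5379; Δ=(0.0000−42.8742)/(200.4302−119.9758)=-0.5329; B=V−Δ·S=89.7558
Node (1,0) S=59.5000: V=(p*·52.3587+(1−p*)·86.2737)/1.19=55.4989; Δ=(52.3587−86.2737)/(84.4900−50.5750)=-1.0000; B=V−Δ·S=114.9989
Node (1,1) S=99.4000: V=(p*·14.5379+(1−p*)·52.3587)/1.19=25.0411; Δ=(14.5379−52.3587)/(141.1480−84.4900)=-0.6675; B=V−Δ·S=91.3935
Node (0,0) S=70.0000: V=(p*·25.0411+(1−p*)·55.4989)/1.19=31.3707; Δ=(25.0411−55.4989)/(99.4000−59.5000)=-0.7634; B=V−Δ·S=84.8054
Root portfolio cost Δ·70+B reproduces V0=31.3707.

(0,0): Delta=-0.7634 Bond=84.8054
(1,0): Delta=-1.0000 Bond=114.9989
(1,1): Delta=-0.6675 Bond=91.3935
(2,0): Delta=-1.0000 Bond=136.8487
(2,1): Delta=-1.0000 Bond=136.8487
(2,2): Delta=-0.5329 Bond=89.7558
V0=31.3707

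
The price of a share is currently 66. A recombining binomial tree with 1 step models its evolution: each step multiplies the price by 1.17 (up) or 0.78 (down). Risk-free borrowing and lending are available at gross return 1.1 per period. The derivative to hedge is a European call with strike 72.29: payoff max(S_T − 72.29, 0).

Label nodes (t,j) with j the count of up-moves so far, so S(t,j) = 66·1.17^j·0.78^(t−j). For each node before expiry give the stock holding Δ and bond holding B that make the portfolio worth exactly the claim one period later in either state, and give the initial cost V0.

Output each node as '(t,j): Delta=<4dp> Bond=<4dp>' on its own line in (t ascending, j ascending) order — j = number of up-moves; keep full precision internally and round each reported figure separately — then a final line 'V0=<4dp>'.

Under the risk-neutral measure, an up-move has probability p* = (R−d)/(u−d) = 0.8205 and values discount at R = 1.1.
Terminal values V(1,·): V(1,0)=0.0000, V(1,1)=4.9300
Node (0,0) S=66.0000: V=(p*·4.9300+(1−p*)·0.0000)/1.1=3.6774; Δ=(4.9300−0.0000)/(77.2200−51.4800)=0.1915; B=V−Δ·S=-8.9636
Self-financing check: at every node Δ·S+B equals the discounted successor values.

(0,0): Delta=0.1915 Bond=-8.9636
V0=3.6774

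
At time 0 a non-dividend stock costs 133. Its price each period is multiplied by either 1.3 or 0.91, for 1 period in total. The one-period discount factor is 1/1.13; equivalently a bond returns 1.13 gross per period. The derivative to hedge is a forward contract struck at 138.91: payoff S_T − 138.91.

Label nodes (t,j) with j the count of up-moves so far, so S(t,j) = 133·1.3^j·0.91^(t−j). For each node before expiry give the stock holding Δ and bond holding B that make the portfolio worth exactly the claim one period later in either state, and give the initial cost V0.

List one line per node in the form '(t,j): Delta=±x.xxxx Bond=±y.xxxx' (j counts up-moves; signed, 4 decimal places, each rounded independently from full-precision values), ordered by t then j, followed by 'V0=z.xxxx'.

No-arbitrage ⇒ martingale measure with p* = (R−d)/(u−d) = 0.5641.
At expiry t=1: V(1,0)=-17.8800, V(1,1)=33.9900
(0,0): S=133.0000. Δ = (V_up−V_dn)/(S_up−S_dn) = (33.9900−-17.8800)/(172.9000−121.0300) = 1.0000. V = [p*·33.9900 + (1−p*)·-17.8800]/1.13 = 10.0708. B = V − Δ·S = -122.9292.
The time-0 hedge costs 10.0708, which is the no-arbitrage price.

(0,0): Delta=1.0000 Bond=-122.9292
V0=10.0708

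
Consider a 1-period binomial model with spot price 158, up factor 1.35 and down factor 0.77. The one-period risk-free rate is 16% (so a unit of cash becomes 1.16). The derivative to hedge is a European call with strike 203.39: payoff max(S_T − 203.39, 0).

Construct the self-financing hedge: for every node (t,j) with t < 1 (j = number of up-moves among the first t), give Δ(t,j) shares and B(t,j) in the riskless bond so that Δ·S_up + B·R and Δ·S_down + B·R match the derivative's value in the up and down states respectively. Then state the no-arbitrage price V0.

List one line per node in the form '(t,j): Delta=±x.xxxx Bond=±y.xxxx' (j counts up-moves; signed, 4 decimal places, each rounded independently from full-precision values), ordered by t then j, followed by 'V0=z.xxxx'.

Since d<R<u, set p* = (R−d)/(u−d) = 0.6724; price each node as the discounted p*-expectation of its children.
Payoff layer (t=1): V(1,0)=0.0000, V(1,1)=9.9100
(0,0): S=158.0000. Δ = (V_up−V_dn)/(S_up−S_dn) = (9.9100−0.0000)/(213.3000−121.6600) = 0.1081. V = [p*·9.9100 + (1−p*)·0.0000]/1.16 = 5.7445. B = V − Δ·S = -11.3417.
Self-financing check: at every node Δ·S+B equals the discounted successor values.

(0,0): Delta=0.1081 Bond=-11.3417
V0=5.7445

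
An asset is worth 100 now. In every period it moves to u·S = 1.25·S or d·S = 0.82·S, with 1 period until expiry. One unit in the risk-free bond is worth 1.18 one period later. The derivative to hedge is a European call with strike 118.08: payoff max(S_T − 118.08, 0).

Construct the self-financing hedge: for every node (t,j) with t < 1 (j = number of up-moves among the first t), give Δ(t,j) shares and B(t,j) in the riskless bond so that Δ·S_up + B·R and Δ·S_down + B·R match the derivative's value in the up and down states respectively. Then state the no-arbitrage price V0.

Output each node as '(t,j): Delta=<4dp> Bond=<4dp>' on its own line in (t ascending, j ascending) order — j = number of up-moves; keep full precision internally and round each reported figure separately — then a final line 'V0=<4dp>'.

Under the risk-neutral measure, an up-move has probability p* = (R−d)/(u−d) = 0.8372 and values discount at R = 1.18.
Terminal payoffs: V(1,0)=0.0000, V(1,1)=6.9200
Node (0,0) S=100.0000: V=(p*·6.9200+(1−p*)·0.0000)/1.18=4.9097; Δ=(6.9200−0.0000)/(125.0000−82.0000)=0.1609; B=V−Δ·S=-11.1833
Each (Δ,B) replicates both successor values, so the strategy is self-financing and V0 is arbitrage-free.

(0,0): Delta=0.1609 Bond=-11.1833
V0=4.9097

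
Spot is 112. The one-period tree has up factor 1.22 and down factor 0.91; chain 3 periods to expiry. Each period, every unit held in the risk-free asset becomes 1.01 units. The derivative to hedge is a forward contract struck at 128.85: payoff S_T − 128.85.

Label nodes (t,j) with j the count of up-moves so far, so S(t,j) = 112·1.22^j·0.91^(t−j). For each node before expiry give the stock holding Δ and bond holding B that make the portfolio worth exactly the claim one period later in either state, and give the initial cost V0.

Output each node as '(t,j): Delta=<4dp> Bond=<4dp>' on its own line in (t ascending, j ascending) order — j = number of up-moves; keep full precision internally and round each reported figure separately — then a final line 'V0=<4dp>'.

(0,0): Delta=1.0000 Bond=-125.0605
(1,0): Delta=1.0000 Bond=-126.3111
(1,1): Delta=1.0000 Bond=-126.3111
(2,0): Delta=1.0000 Bond=-127.5743
(2,1): Delta=1.0000 Bond=-127.5743
(2,2): Delta=1.0000 Bond=-127.5743
V0=-13.0605

Risk-neutral probability p* = (R−d)/(u−d) = (1.01−0.91)/(1.22−0.91) = 0.3226.
Payoff layer (t=3): V(3,0)=-44.4500, V(3,1)=-15.6984, V(3,2)=22.8477, V(3,3)=74.5250
  t=2,j=0: stock 92.7472 → up 113.1516 (V=-15.6984), down 84.4000 (V=-44.4500). Price -34.8271; hedge Δ=1.0000, bond B=-127.5743.
  t=2,j=1: stock 124.3424 → up 151.6977 (V=22.8477), down 113.1516 (V=-15.6984). Price -3.2319; hedge Δ=1.0000, bond B=-127.5743.
  t=2,j=2: stock 166.7008 → up 203.3750 (V=74.5250), down 151.6977 (V=22.8477). Price 39.1265; hedge Δ=1.0000, bond B=-127.5743.
  t=1,j=0: stock 101.9200 → up 124.3424 (V=-3.2319), down 92.7472 (V=-34.8271). Price -24.3911; hedge Δ=1.0000, bond B=-126.3111.
  t=1,j=1: stock 136.6400 → up 166.7008 (V=39.1265), down 124.3424 (V=-3.2319). Price 10.3289; hedge Δ=1.0000, bond B=-126.3111.
  t=0,j=0: stock 112.0000 → up 136.6400 (V=10.3289), down 101.9200 (V=-24.3911). Price -13.0605; hedge Δ=1.0000, bond B=-125.0605.
The time-0 hedge costs -13.0605, which is the no-arbitrage price.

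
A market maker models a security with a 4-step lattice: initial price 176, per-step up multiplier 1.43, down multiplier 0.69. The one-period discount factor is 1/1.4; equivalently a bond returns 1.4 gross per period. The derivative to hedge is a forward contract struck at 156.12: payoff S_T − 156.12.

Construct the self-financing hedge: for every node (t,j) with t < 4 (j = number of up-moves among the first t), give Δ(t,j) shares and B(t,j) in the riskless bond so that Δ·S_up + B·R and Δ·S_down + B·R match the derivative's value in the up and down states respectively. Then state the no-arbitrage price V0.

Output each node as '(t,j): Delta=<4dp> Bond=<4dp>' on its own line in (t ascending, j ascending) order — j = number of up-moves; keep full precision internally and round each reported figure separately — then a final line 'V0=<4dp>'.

Since d<R<u, set p* = (R−d)/(u−d) = 0.9595; price each node as the discounted p*-expectation of its children.
Terminal payoffs: V(4,0)=-116.2259, V(4,1)=-73.4409, V(4,2)=15.2295, V(4,3)=198.9957, V(4,4)=579.8444
Node (3,0) S=57.8176: V=(p*·-73.4409+(1−p*)·-116.2259)/1.4=-53.6967; Δ=(-73.4409−-116.2259)/(82.6791−39.8941)=1.0000; B=V−Δ·S=-111.5143
Node (3,1) S=119.8248: V=(p*·15.2295+(1−p*)·-73.4409)/1.4=8.3106; Δ=(15.2295−-73.4409)/(171.3495−82.6791)=1.0000; B=V−Δ·S=-111.5143
Node (3,2) S=248.3327: V=(p*·198.9957+(1−p*)·15.2295)/1.4=136.8184; Δ=(198.9957−15.2295)/(355.1157−171.3495)=1.0000; B=V−Δ·S=-111.5143
Node (3,3) S=514.6604: V=(p*·579.8444+(1−p*)·198.9957)/1.4=403.1461; Δ=(579.8444−198.9957)/(735.9644−355.1157)=1.0000; B=V−Δ·S=-111.5143
Node (2,0) S=83.7936: V=(p*·8.3106+(1−p*)·-53.6967)/1.4=4.1405; Δ=(8.3106−-53.6967)/(119.8248−57.8176)=1.0000; B=V−Δ·S=-79.6531
Node (2,1) S=173.6592: V=(p*·136.8184+(1−p*)·8.3106)/1.4=94.0061; Δ=(136.8184−8.3106)/(248.3327−119.8248)=1.0000; B=V−Δ·S=-79.6531
Node (2,2) S=359.9024: V=(p*·403.1461+(1−p*)·136.8184)/1.4=280.2493; Δ=(403.1461−136.8184)/(514.6604−248.3327)=1.0000; B=V−Δ·S=-79.6531
Node (1,0) S=121.4400: V=(p*·94.0061+(1−p*)·4.1405)/1.4=64.5450; Δ=(94.0061−4.1405)/(173.6592−83.7936)=1.0000; B=V−Δ·S=-56.8950
Node (1,1) S=251.6800: V=(p*·280.2493+(1−p*)·94.0061)/1.4=194.7850; Δ=(280.2493−94.0061)/(359.9024−173.6592)=1.0000; B=V−Δ·S=-56.8950
Node (0,0) S=176.0000: V=(p*·194.7850+(1−p*)·64.5450)/1.4=135.3607; Δ=(194.7850−64.5450)/(251.6800−121.4400)=1.0000; B=V−Δ·S=-40.6393
Each (Δ,B) replicates both successor values, so the strategy is self-financing and V0 is arbitrage-free.

(0,0): Delta=1.0000 Bond=-40.6393
(1,0): Delta=1.0000 Bond=-56.8950
(1,1): Delta=1.0000 Bond=-56.8950
(2,0): Delta=1.0000 Bond=-79.6531
(2,1): Delta=1.0000 Bond=-79.6531
(2,2): Delta=1.0000 Bond=-79.6531
(3,0): Delta=1.0000 Bond=-111.5143
(3,1): Delta=1.0000 Bond=-111.5143
(3,2): Delta=1.0000 Bond=-111.5143
(3,3): Delta=1.0000 Bond=-111.5143
V0=135.3607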